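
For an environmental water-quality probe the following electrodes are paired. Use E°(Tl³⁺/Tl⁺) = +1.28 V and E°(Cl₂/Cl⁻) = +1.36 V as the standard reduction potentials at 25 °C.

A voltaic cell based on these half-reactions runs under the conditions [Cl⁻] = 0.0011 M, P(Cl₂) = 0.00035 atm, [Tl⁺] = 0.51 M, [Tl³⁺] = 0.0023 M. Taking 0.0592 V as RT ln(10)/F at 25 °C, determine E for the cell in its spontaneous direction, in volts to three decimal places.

+0.222 V

Cl₂/Cl⁻ is the cathode (higher E°), Tl³⁺/Tl⁺ the anode: E°cell = +1.36 − (+1.28) = +0.08 V, n = 2.
Overall: Cl₂(g) + Tl⁺(aq) → 2 Cl⁻(aq) + Tl³⁺(aq)
Q = [Cl⁻]^2·[Tl³⁺] / (P(Cl₂)·[Tl⁺]); log Q = -4.807.
E = E° − (0.0592/n) log Q = +0.08 − (0.0592/2)(-4.807) = +0.222 V.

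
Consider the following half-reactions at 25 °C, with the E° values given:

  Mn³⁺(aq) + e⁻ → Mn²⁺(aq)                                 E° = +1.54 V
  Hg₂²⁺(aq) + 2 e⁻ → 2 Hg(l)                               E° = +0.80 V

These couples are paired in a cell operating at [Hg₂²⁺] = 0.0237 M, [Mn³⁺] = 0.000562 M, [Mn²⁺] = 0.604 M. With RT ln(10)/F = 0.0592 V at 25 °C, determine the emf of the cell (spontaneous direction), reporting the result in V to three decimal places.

+0.609 V

Mn³⁺/Mn²⁺ is the cathode (higher E°), Hg₂²⁺/Hg the anode: E°cell = +1.54 − (+0.80) = +0.74 V, n = 2.
Overall: 2 Mn³⁺(aq) + 2 Hg(l) → 2 Mn²⁺(aq) + Hg₂²⁺(aq)
Q = [Mn²⁺]^2·[Hg₂²⁺] / ([Mn³⁺]^2); log Q = 4.437.
E = E° − (0.0592/n) log Q = +0.74 − (0.0592/2)(4.437) = +0.609 V.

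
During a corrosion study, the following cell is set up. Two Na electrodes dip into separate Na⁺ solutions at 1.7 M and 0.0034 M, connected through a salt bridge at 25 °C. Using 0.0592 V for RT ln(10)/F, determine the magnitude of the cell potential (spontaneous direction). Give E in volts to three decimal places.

For a concentration cell E°cell = 0. The 1.7 M side is the cathode (reduction is favoured where [Na⁺] is higher).
With n = 1, E = −(0.0592/1) log([Na⁺]ₐₙ/[Na⁺]꜀ₐₜ) = −(0.0592/1) log(0.0034/1.7) = −(0.0592/1)(-2.699) = +0.160 V.

+0.160 V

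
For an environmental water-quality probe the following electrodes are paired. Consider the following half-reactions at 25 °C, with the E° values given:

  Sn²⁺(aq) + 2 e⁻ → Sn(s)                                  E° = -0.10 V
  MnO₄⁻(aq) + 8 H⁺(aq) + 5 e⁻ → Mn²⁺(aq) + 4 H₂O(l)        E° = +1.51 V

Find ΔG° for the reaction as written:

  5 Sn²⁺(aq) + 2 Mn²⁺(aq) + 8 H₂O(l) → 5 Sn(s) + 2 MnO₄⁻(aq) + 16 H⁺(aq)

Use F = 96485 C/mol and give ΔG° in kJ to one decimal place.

+1553.4 kJ

As written, Sn²⁺/Sn is reduced (cathode) and MnO₄⁻/Mn²⁺ is oxidised (anode), so E°cell = (-0.10) − (+1.51) = -1.61 V.
Balancing electrons gives n = 10.
ΔG° = −nFE° = −(10)(96485)(-1.61) = 1,553,408 J = +1553.4 kJ.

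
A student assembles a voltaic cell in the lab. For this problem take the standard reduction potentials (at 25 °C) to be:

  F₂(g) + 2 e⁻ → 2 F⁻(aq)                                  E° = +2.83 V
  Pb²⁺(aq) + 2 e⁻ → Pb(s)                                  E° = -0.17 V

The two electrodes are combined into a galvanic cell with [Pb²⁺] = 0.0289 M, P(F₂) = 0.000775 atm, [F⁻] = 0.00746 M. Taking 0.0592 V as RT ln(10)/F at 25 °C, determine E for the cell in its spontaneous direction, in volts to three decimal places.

F₂/F⁻ is the cathode (higher E°), Pb²⁺/Pb the anode: E°cell = +2.83 − (-0.17) = +3.00 V, n = 2.
Overall: F₂(g) + Pb(s) → 2 F⁻(aq) + Pb²⁺(aq)
Q = [F⁻]^2·[Pb²⁺] / (P(F₂)); log Q = -2.683.
E = E° − (0.0592/n) log Q = +3.00 − (0.0592/2)(-2.683) = +3.079 V.

+3.079 V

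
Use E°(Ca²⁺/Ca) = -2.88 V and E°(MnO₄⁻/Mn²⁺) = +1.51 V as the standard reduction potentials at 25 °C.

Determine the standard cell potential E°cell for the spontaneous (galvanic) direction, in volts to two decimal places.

+4.39 V

The MnO₄⁻/Mn²⁺ couple has the higher reduction potential, so it is the cathode; Ca²⁺/Ca is oxidised at the anode.
E°cell = E°(cathode) − E°(anode) = (+1.51) − (-2.88) = +4.39 V.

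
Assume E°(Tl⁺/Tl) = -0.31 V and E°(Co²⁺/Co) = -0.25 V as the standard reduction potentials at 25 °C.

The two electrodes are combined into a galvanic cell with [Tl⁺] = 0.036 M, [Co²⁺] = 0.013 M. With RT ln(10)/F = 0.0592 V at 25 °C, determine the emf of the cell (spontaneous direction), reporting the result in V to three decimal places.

+0.090 V

Co²⁺/Co is the cathode (higher E°), Tl⁺/Tl the anode: E°cell = -0.25 − (-0.31) = +0.06 V, n = 2.
Overall: Co²⁺(aq) + 2 Tl(s) → Co(s) + 2 Tl⁺(aq)
Q = [Tl⁺]^2 / ([Co²⁺]); log Q = -1.001.
E = E° − (0.0592/n) log Q = +0.06 − (0.0592/2)(-1.001) = +0.090 V.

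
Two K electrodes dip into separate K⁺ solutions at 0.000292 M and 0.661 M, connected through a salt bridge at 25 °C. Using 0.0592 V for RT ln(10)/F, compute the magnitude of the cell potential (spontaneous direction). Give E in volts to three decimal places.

+0.199 V

For a concentration cell E°cell = 0. The 0.661 M side is the cathode (reduction is favoured where [K⁺] is higher).
With n = 1, E = −(0.0592/1) log([K⁺]ₐₙ/[K⁺]꜀ₐₜ) = −(0.0592/1) log(0.000292/0.661) = −(0.0592/1)(-3.355) = +0.199 V.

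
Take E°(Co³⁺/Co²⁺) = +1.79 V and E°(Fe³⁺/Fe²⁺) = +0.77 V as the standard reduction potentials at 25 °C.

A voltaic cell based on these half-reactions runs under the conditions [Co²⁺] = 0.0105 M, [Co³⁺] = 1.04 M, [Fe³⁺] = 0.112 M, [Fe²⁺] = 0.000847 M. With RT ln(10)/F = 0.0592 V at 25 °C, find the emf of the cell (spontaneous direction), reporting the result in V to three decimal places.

Co³⁺/Co²⁺ is the cathode (higher E°), Fe³⁺/Fe²⁺ the anode: E°cell = +1.79 − (+0.77) = +1.02 V, n = 1.
Overall: Co³⁺(aq) + Fe²⁺(aq) → Co²⁺(aq) + Fe³⁺(aq)
Q = [Co²⁺]·[Fe³⁺] / ([Co³⁺]·[Fe²⁺]); log Q = 0.125.
E = E° − (0.0592/n) log Q = +1.02 − (0.0592/1)(0.125) = +1.013 V.

+1.013 V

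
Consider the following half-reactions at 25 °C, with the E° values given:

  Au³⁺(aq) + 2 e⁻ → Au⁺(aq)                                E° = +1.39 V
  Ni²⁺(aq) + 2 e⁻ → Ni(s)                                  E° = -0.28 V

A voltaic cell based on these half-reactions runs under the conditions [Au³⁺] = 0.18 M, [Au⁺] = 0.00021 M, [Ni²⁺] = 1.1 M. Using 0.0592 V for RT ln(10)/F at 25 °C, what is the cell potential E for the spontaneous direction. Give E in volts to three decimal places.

+1.756 V

Au³⁺/Au⁺ is the cathode (higher E°), Ni²⁺/Ni the anode: E°cell = +1.39 − (-0.28) = +1.67 V, n = 2.
Overall: Au³⁺(aq) + Ni(s) → Au⁺(aq) + Ni²⁺(aq)
Q = [Au⁺]·[Ni²⁺] / ([Au³⁺]); log Q = -2.892.
E = E° − (0.0592/n) log Q = +1.67 − (0.0592/2)(-2.892) = +1.756 V.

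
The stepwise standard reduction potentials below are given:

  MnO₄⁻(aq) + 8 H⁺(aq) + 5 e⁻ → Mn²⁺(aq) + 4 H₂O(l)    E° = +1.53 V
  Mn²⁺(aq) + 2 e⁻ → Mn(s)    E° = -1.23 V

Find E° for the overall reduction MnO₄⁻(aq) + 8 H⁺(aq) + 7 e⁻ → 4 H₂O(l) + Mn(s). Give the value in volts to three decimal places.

+0.741 V

Standard free energies of sequential steps add: ΔG°₃ = ΔG°₁ + ΔG°₂, so n₃E°₃ = n₁E°₁ + n₂E°₂.
E°₃ = (5×+1.53 + 2×-1.23) / 7 = (+5.190) / 7 = +0.741 V.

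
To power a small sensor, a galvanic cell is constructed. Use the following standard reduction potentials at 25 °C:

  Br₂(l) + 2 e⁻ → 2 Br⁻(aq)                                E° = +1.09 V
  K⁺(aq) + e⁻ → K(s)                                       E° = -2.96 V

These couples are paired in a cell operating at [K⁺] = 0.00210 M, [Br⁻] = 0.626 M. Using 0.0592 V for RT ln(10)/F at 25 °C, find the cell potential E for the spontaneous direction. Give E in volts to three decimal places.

Br₂/Br⁻ is the cathode (higher E°), K⁺/K the anode: E°cell = +1.09 − (-2.96) = +4.05 V, n = 2.
Overall: Br₂(l) + 2 K(s) → 2 Br⁻(aq) + 2 K⁺(aq)
Q = [Br⁻]^2·[K⁺]^2; log Q = -5.762.
E = E° − (0.0592/n) log Q = +4.05 − (0.0592/2)(-5.762) = +4.221 V.

+4.221 V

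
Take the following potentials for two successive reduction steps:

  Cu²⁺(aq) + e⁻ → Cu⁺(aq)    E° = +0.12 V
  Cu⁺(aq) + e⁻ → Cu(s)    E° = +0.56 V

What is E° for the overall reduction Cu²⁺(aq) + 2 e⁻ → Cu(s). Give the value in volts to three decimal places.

Standard free energies of sequential steps add: ΔG°₃ = ΔG°₁ + ΔG°₂, so n₃E°₃ = n₁E°₁ + n₂E°₂.
E°₃ = (1×+0.12 + 1×+0.56) / 2 = (+0.680) / 2 = +0.340 V.

+0.340 V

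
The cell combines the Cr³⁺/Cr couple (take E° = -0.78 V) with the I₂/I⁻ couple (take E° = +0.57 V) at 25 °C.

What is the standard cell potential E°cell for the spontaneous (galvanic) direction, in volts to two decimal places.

The I₂/I⁻ couple has the higher reduction potential, so it is the cathode; Cr³⁺/Cr is oxidised at the anode.
E°cell = E°(cathode) − E°(anode) = (+0.57) − (-0.78) = +1.35 V.
Since E°cell > 0, the reaction is spontaneous under standard conditions.

+1.35 V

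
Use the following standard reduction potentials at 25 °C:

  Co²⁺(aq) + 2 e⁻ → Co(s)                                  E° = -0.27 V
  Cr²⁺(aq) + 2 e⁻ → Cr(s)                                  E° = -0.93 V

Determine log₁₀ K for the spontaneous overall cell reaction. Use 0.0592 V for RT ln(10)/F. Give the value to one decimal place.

22.3

Cathode: Co²⁺/Co; anode: Cr²⁺/Cr. E°cell = +0.66 V, n = 2.
log K = nE°cell / 0.0592 = (2)(+0.66) / 0.0592 = 22.3.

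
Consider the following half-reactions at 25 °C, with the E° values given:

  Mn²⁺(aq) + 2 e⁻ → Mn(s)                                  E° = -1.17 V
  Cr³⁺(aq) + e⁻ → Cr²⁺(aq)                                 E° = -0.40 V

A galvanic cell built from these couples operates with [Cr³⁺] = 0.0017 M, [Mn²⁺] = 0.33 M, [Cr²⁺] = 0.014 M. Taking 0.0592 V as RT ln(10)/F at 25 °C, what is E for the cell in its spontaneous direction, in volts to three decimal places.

+0.730 V

Cr³⁺/Cr²⁺ is the cathode (higher E°), Mn²⁺/Mn the anode: E°cell = -0.40 − (-1.17) = +0.77 V, n = 2.
Overall: 2 Cr³⁺(aq) + Mn(s) → 2 Cr²⁺(aq) + Mn²⁺(aq)
Q = [Cr²⁺]^2·[Mn²⁺] / ([Cr³⁺]^2); log Q = 1.350.
E = E° − (0.0592/n) log Q = +0.77 − (0.0592/2)(1.350) = +0.730 V.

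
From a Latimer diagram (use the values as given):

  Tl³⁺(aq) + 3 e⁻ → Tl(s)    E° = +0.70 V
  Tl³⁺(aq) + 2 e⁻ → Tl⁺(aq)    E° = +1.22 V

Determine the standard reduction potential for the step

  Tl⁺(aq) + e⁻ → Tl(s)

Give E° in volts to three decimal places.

Sequential free energies add, so n₃E°₃ = n₁E°₁ + n₂E°₂.
With n₃ = 3, and the known step contributing 2×(+1.22) V, the unknown satisfies 1·E° = 3×(+0.70) − 2×(+1.22) = -0.340.
E° = -0.340 / 1 = -0.340 V.

-0.340 V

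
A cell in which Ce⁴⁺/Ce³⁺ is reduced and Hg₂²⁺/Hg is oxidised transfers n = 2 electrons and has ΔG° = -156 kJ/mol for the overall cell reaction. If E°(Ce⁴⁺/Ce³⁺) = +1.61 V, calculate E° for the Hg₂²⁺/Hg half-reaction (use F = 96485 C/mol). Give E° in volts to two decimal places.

+0.80 V

E°cell = −ΔG°/(nF) = −(-156×10³)/((2)(96485)) = +0.808 V.
Since Ce⁴⁺/Ce³⁺ is the cathode and Hg₂²⁺/Hg the anode, E°cell = E°(Ce⁴⁺/Ce³⁺) − E°(Hg₂²⁺/Hg).
So E°(Hg₂²⁺/Hg) = E°(Ce⁴⁺/Ce³⁺) − E°cell = (+1.61) − (+0.808) = +0.80 V.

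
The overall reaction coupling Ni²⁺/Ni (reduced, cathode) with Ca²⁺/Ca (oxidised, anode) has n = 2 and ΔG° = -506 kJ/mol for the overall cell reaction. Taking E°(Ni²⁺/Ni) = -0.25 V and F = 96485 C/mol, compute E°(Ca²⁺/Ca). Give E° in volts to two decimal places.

-2.87 V

E°cell = −ΔG°/(nF) = −(-506×10³)/((2)(96485)) = +2.622 V.
Since Ni²⁺/Ni is the cathode and Ca²⁺/Ca the anode, E°cell = E°(Ni²⁺/Ni) − E°(Ca²⁺/Ca).
So E°(Ca²⁺/Ca) = E°(Ni²⁺/Ni) − E°cell = (-0.25) − (+2.622) = -2.87 V.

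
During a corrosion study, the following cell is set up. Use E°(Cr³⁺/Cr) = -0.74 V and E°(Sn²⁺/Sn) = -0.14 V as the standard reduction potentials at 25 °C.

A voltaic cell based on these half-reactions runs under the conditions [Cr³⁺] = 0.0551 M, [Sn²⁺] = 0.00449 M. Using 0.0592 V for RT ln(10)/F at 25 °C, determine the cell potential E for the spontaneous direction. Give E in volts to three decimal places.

+0.555 V

Sn²⁺/Sn is the cathode (higher E°), Cr³⁺/Cr the anode: E°cell = -0.14 − (-0.74) = +0.60 V, n = 6.
Overall: 3 Sn²⁺(aq) + 2 Cr(s) → 3 Sn(s) + 2 Cr³⁺(aq)
Q = [Cr³⁺]^2 / ([Sn²⁺]^3); log Q = 4.526.
E = E° − (0.0592/n) log Q = +0.60 − (0.0592/6)(4.526) = +0.555 V.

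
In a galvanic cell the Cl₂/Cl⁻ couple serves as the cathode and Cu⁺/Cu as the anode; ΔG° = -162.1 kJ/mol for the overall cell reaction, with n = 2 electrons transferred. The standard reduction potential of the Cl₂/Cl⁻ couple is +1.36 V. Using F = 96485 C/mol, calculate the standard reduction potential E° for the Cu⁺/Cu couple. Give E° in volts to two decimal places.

E°cell = −ΔG°/(nF) = −(-162.1×10³)/((2)(96485)) = +0.840 V.
Since Cl₂/Cl⁻ is the cathode and Cu⁺/Cu the anode, E°cell = E°(Cl₂/Cl⁻) − E°(Cu⁺/Cu).
So E°(Cu⁺/Cu) = E°(Cl₂/Cl⁻) − E°cell = (+1.36) − (+0.840) = +0.52 V.

+0.52 V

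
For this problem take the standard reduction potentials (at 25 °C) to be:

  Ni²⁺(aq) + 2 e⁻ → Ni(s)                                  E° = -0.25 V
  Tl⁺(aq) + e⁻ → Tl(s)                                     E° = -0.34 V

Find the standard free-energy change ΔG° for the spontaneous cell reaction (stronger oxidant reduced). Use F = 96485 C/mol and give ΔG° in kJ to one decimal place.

-17.4 kJ

Ni²⁺/Ni (E° = -0.25 V) is the cathode; Tl⁺/Tl (E° = -0.34 V) is the anode, so E°cell = +0.09 V.
Balancing electrons gives n = 2 (lcm of 2 and 1).
ΔG° = −nFE° = −(2)(96485)(+0.09) = -17,367 J = -17.4 kJ.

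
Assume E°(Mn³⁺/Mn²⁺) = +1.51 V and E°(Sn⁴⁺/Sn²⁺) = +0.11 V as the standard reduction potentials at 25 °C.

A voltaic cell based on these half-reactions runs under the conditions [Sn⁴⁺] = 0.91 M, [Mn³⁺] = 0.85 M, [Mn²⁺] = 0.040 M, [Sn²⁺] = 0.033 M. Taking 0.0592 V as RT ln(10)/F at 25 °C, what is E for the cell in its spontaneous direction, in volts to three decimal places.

+1.436 V

Mn³⁺/Mn²⁺ is the cathode (higher E°), Sn⁴⁺/Sn²⁺ the anode: E°cell = +1.51 − (+0.11) = +1.40 V, n = 2.
Overall: 2 Mn³⁺(aq) + Sn²⁺(aq) → 2 Mn²⁺(aq) + Sn⁴⁺(aq)
Q = [Mn²⁺]^2·[Sn⁴⁺] / ([Mn³⁺]^2·[Sn²⁺]); log Q = -1.214.
E = E° − (0.0592/n) log Q = +1.40 − (0.0592/2)(-1.214) = +1.436 V.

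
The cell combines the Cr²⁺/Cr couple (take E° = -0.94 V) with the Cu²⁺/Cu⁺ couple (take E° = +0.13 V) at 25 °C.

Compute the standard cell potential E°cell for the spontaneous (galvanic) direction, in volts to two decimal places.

The Cu²⁺/Cu⁺ couple has the higher reduction potential, so it is the cathode; Cr²⁺/Cr is oxidised at the anode.
E°cell = E°(cathode) − E°(anode) = (+0.13) − (-0.94) = +1.07 V.
Since E°cell > 0, the reaction is spontaneous under standard conditions.

+1.07 V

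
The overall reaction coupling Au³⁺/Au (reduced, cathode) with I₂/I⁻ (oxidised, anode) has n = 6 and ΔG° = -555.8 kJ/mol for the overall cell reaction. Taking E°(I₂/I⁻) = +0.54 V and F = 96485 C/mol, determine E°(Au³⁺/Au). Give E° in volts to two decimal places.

E°cell = −ΔG°/(nF) = −(-555.8×10³)/((6)(96485)) = +0.960 V.
Since Au³⁺/Au is the cathode and I₂/I⁻ the anode, E°cell = E°(Au³⁺/Au) − E°(I₂/I⁻).
So E°(Au³⁺/Au) = E°cell + E°(I₂/I⁻) = +0.960 + (+0.54) = +1.50 V.

+1.50 V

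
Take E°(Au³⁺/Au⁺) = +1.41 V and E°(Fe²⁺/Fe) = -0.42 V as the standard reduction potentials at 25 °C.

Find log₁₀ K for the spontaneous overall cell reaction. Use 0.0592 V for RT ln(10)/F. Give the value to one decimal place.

61.8

Cathode: Au³⁺/Au⁺; anode: Fe²⁺/Fe. E°cell = +1.83 V, n = 2.
log K = nE°cell / 0.0592 = (2)(+1.83) / 0.0592 = 61.8.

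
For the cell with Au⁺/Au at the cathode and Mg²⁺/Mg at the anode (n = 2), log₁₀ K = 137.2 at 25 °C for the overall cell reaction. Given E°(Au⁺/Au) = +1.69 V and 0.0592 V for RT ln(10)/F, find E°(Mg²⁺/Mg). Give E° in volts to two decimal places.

E°cell = (0.0592/n)·log K = (0.0592/2)(137.2) = +4.061 V.
Since Au⁺/Au is the cathode and Mg²⁺/Mg the anode, E°cell = E°(Au⁺/Au) − E°(Mg²⁺/Mg).
So E°(Mg²⁺/Mg) = E°(Au⁺/Au) − E°cell = (+1.69) − (+4.061) = -2.37 V.

-2.37 V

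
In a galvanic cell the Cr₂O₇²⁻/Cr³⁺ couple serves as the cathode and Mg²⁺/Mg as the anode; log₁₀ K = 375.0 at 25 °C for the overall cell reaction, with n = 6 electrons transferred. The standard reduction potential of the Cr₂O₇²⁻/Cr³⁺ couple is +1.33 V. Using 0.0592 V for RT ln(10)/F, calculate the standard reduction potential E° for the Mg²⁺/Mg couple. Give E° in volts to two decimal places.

-2.37 V

E°cell = (0.0592/n)·log K = (0.0592/6)(375.0) = +3.700 V.
Since Cr₂O₇²⁻/Cr³⁺ is the cathode and Mg²⁺/Mg the anode, E°cell = E°(Cr₂O₇²⁻/Cr³⁺) − E°(Mg²⁺/Mg).
So E°(Mg²⁺/Mg) = E°(Cr₂O₇²⁻/Cr³⁺) − E°cell = (+1.33) − (+3.700) = -2.37 V.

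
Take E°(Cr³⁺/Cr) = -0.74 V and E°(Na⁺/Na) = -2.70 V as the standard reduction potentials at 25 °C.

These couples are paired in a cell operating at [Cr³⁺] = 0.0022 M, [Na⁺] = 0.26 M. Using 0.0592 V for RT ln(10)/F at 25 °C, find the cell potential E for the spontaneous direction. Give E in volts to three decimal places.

+1.942 V

Cr³⁺/Cr is the cathode (higher E°), Na⁺/Na the anode: E°cell = -0.74 − (-2.70) = +1.96 V, n = 3.
Overall: Cr³⁺(aq) + 3 Na(s) → Cr(s) + 3 Na⁺(aq)
Q = [Na⁺]^3 / ([Cr³⁺]); log Q = 0.902.
E = E° − (0.0592/n) log Q = +1.96 − (0.0592/3)(0.902) = +1.942 V.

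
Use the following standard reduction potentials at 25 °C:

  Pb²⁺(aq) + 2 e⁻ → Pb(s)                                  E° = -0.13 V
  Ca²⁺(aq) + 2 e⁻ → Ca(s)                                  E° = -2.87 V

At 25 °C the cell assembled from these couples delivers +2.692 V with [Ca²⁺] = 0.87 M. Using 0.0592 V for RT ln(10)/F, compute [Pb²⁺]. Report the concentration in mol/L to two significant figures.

0.021 M

Pb²⁺/Pb is the cathode, Ca²⁺/Ca the anode: E°cell = +2.74 V, n = 2.
Overall reaction: Pb²⁺(aq) + Ca(s) → Pb(s) + Ca²⁺(aq); Q = [Ca²⁺]^1/[Pb²⁺]^1.
From E = E° − (0.0592/n) log Q: log Q = (E° − E)·n/0.0592 = (+2.74 − (+2.692))·2/0.0592 = 1.6216.
So 1·log[Pb²⁺] = 1·log(0.87) − log Q = -0.0605 − (1.6216) = -1.6821; [Pb²⁺] = 10^(-1.6821) ≈ 0.021 M.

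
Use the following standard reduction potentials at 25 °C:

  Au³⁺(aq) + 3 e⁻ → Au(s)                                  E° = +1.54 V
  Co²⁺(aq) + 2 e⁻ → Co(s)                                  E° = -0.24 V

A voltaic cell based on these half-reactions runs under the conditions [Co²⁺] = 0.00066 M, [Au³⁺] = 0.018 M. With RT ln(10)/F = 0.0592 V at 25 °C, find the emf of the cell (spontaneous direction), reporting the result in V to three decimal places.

Au³⁺/Au is the cathode (higher E°), Co²⁺/Co the anode: E°cell = +1.54 − (-0.24) = +1.78 V, n = 6.
Overall: 2 Au³⁺(aq) + 3 Co(s) → 2 Au(s) + 3 Co²⁺(aq)
Q = [Co²⁺]^3 / ([Au³⁺]^2); log Q = -6.052.
E = E° − (0.0592/n) log Q = +1.78 − (0.0592/6)(-6.052) = +1.840 V.

+1.840 V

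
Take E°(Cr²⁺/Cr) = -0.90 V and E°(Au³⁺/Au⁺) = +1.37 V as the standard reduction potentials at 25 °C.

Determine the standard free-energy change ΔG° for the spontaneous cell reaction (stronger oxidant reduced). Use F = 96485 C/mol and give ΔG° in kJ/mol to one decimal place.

Au³⁺/Au⁺ (E° = +1.37 V) is the cathode; Cr²⁺/Cr (E° = -0.90 V) is the anode, so E°cell = +2.27 V.
Balancing electrons gives n = 2 (lcm of 2 and 2).
ΔG° = −nFE° = −(2)(96485)(+2.27) = -438,042 J = -438.0 kJ/mol.

-438.0 kJ/mol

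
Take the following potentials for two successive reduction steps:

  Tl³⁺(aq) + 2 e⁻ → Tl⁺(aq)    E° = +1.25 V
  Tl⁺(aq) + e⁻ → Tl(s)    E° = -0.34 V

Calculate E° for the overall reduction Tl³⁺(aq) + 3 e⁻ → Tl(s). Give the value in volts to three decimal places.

+0.720 V

Standard free energies of sequential steps add: ΔG°₃ = ΔG°₁ + ΔG°₂, so n₃E°₃ = n₁E°₁ + n₂E°₂.
E°₃ = (2×+1.25 + 1×-0.34) / 3 = (+2.160) / 3 = +0.720 V.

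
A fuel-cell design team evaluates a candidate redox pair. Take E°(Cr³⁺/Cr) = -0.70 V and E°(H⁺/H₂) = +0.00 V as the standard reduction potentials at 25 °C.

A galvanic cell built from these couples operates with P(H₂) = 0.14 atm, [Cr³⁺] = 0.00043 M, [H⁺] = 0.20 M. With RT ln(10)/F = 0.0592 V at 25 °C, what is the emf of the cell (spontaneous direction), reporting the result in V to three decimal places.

+0.750 V

H⁺/H₂ is the cathode (higher E°), Cr³⁺/Cr the anode: E°cell = +0.00 − (-0.70) = +0.70 V, n = 6.
Overall: 6 H⁺(aq) + 2 Cr(s) → 3 H₂(g) + 2 Cr³⁺(aq)
Q = P(H₂)^3·[Cr³⁺]^2 / ([H⁺]^6); log Q = -5.101.
E = E° − (0.0592/n) log Q = +0.70 − (0.0592/6)(-5.101) = +0.750 V.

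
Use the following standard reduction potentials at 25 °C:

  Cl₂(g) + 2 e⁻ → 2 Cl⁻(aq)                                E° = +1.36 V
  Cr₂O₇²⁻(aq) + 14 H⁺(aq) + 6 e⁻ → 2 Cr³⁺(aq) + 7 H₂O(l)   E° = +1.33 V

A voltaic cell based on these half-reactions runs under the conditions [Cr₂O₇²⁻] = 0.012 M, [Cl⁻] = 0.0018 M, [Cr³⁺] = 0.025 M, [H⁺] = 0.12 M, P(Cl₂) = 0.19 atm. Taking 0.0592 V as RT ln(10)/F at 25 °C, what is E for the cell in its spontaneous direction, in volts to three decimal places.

+0.286 V

Cl₂/Cl⁻ is the cathode (higher E°), Cr₂O₇²⁻/Cr³⁺ the anode: E°cell = +1.36 − (+1.33) = +0.03 V, n = 6.
Overall: 3 Cl₂(g) + 2 Cr³⁺(aq) + 7 H₂O(l) → 6 Cl⁻(aq) + Cr₂O₇²⁻(aq) + 14 H⁺(aq)
Q = [Cl⁻]^6·[Cr₂O₇²⁻]·[H⁺]^14 / (P(Cl₂)^3·[Cr³⁺]^2); log Q = -25.913.
E = E° − (0.0592/n) log Q = +0.03 − (0.0592/6)(-25.913) = +0.286 V.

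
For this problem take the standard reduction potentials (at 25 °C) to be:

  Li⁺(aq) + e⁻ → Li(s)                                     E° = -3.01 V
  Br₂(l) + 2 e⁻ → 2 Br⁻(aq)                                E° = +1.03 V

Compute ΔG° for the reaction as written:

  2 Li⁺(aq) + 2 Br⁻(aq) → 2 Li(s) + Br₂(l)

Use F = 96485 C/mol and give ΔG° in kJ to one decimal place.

As written, Li⁺/Li is reduced (cathode) and Br₂/Br⁻ is oxidised (anode), so E°cell = (-3.01) − (+1.03) = -4.04 V.
Balancing electrons gives n = 2.
ΔG° = −nFE° = −(2)(96485)(-4.04) = 779,599 J = +779.6 kJ.

+779.6 kJ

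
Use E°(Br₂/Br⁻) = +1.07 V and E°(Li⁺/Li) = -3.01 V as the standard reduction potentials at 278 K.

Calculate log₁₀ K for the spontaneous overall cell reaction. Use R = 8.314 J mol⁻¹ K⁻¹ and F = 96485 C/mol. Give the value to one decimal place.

Cathode: Br₂/Br⁻; anode: Li⁺/Li. E°cell = (+1.07) − (-3.01) = +4.08 V, with n = 2.
ΔG° = −nFE° = −RT ln K, so ln K = nFE°/(RT) = (2)(96485)(+4.08) / ((8.314)(278)) = 340.640.
log₁₀ K = 340.640 / ln 10 = 147.9.

147.9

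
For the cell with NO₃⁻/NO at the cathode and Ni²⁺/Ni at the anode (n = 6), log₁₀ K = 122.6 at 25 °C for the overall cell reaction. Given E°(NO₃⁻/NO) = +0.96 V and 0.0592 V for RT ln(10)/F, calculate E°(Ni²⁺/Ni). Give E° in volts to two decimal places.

-0.25 V

E°cell = (0.0592/n)·log K = (0.0592/6)(122.6) = +1.210 V.
Since NO₃⁻/NO is the cathode and Ni²⁺/Ni the anode, E°cell = E°(NO₃⁻/NO) − E°(Ni²⁺/Ni).
So E°(Ni²⁺/Ni) = E°(NO₃⁻/NO) − E°cell = (+0.96) − (+1.210) = -0.25 V.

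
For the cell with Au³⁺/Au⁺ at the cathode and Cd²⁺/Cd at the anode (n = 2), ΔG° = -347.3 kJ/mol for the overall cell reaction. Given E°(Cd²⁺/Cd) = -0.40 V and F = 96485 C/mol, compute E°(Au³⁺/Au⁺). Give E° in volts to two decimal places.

+1.40 V

E°cell = −ΔG°/(nF) = −(-347.3×10³)/((2)(96485)) = +1.800 V.
Since Au³⁺/Au⁺ is the cathode and Cd²⁺/Cd the anode, E°cell = E°(Au³⁺/Au⁺) − E°(Cd²⁺/Cd).
So E°(Au³⁺/Au⁺) = E°cell + E°(Cd²⁺/Cd) = +1.800 + (-0.40) = +1.40 V.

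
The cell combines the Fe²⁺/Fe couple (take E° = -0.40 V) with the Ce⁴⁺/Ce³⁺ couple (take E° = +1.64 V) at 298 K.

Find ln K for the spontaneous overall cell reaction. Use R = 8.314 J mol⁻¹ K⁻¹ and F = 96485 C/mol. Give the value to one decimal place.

Cathode: Ce⁴⁺/Ce³⁺; anode: Fe²⁺/Fe. E°cell = (+1.64) − (-0.40) = +2.04 V, with n = 2.
ΔG° = −nFE° = −RT ln K, so ln K = nFE°/(RT) = (2)(96485)(+2.04) / ((8.314)(298)) = 158.889.

158.9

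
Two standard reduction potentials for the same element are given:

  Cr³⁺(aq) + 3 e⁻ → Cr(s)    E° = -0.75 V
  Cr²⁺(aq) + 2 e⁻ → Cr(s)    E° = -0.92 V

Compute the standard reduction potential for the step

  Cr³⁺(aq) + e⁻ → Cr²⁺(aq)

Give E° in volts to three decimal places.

Sequential free energies add, so n₃E°₃ = n₁E°₁ + n₂E°₂.
With n₃ = 3, and the known step contributing 2×(-0.92) V, the unknown satisfies 1·E° = 3×(-0.75) − 2×(-0.92) = -0.410.
E° = -0.410 / 1 = -0.410 V.

-0.410 V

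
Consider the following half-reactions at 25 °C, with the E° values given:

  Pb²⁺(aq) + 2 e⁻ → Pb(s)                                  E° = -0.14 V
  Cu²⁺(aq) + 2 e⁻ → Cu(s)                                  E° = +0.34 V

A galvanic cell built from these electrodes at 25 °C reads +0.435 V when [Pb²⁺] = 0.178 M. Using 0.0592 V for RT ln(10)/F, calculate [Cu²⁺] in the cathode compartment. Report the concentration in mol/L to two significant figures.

Cu²⁺/Cu is the cathode, Pb²⁺/Pb the anode: E°cell = +0.48 V, n = 2.
Overall reaction: Cu²⁺(aq) + Pb(s) → Cu(s) + Pb²⁺(aq); Q = [Pb²⁺]^1/[Cu²⁺]^1.
From E = E° − (0.0592/n) log Q: log Q = (E° − E)·n/0.0592 = (+0.48 − (+0.435))·2/0.0592 = 1.5203.
So 1·log[Cu²⁺] = 1·log(0.178) − log Q = -0.7496 − (1.5203) = -2.2699; [Cu²⁺] = 10^(-2.2699) ≈ 0.0054 M.

0.0054 M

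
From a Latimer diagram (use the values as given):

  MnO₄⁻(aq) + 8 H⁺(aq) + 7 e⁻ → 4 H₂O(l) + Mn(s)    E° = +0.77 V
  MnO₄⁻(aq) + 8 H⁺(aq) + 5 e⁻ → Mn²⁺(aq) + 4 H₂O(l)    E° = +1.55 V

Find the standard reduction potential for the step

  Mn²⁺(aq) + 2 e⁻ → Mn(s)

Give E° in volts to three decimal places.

-1.180 V

Sequential free energies add, so n₃E°₃ = n₁E°₁ + n₂E°₂.
With n₃ = 7, and the known step contributing 5×(+1.55) V, the unknown satisfies 2·E° = 7×(+0.77) − 5×(+1.55) = -2.360.
E° = -2.360 / 2 = -1.180 V.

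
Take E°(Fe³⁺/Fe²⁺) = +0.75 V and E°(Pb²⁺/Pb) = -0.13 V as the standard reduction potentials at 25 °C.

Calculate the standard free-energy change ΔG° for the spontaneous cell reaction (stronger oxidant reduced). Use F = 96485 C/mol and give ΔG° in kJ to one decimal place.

-169.8 kJ

Fe³⁺/Fe²⁺ (E° = +0.75 V) is the cathode; Pb²⁺/Pb (E° = -0.13 V) is the anode, so E°cell = +0.88 V.
Balancing electrons gives n = 2 (lcm of 1 and 2).
ΔG° = −nFE° = −(2)(96485)(+0.88) = -169,814 J = -169.8 kJ.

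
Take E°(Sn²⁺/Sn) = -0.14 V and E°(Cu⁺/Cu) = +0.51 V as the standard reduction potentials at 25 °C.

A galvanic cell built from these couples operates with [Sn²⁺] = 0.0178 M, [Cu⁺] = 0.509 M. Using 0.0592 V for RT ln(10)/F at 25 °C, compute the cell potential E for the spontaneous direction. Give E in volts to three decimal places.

+0.684 V

Cu⁺/Cu is the cathode (higher E°), Sn²⁺/Sn the anode: E°cell = +0.51 − (-0.14) = +0.65 V, n = 2.
Overall: 2 Cu⁺(aq) + Sn(s) → 2 Cu(s) + Sn²⁺(aq)
Q = [Sn²⁺] / ([Cu⁺]^2); log Q = -1.163.
E = E° − (0.0592/n) log Q = +0.65 − (0.0592/2)(-1.163) = +0.684 V.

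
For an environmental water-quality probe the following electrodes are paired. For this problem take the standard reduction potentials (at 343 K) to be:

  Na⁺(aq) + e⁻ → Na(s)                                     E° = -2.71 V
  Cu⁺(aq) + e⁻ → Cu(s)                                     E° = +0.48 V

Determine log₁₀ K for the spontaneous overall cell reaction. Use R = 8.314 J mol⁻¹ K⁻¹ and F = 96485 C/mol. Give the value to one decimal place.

Cathode: Cu⁺/Cu; anode: Na⁺/Na. E°cell = (+0.48) − (-2.71) = +3.19 V, with n = 1.
ΔG° = −nFE° = −RT ln K, so ln K = nFE°/(RT) = (1)(96485)(+3.19) / ((8.314)(343)) = 107.931.
log₁₀ K = 107.931 / ln 10 = 46.9.

46.9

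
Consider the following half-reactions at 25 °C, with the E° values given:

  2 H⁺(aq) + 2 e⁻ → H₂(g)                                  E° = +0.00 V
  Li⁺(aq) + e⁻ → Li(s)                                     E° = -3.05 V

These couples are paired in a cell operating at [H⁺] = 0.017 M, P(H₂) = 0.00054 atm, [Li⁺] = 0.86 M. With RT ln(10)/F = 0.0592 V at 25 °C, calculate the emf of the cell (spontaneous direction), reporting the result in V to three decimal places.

+3.046 V

H⁺/H₂ is the cathode (higher E°), Li⁺/Li the anode: E°cell = +0.00 − (-3.05) = +3.05 V, n = 2.
Overall: 2 H⁺(aq) + 2 Li(s) → H₂(g) + 2 Li⁺(aq)
Q = P(H₂)·[Li⁺]^2 / ([H⁺]^2); log Q = 0.140.
E = E° − (0.0592/n) log Q = +3.05 − (0.0592/2)(0.140) = +3.046 V.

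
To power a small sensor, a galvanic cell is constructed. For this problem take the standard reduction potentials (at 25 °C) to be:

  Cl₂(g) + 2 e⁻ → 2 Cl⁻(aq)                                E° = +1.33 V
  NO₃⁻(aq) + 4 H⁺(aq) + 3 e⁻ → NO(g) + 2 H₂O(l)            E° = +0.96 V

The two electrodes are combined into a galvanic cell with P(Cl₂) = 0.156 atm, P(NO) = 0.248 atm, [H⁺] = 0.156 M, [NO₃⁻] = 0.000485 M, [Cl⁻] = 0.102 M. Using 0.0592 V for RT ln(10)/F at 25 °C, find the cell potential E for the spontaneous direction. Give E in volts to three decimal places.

+0.522 V

Cl₂/Cl⁻ is the cathode (higher E°), NO₃⁻/NO the anode: E°cell = +1.33 − (+0.96) = +0.37 V, n = 6.
Overall: 3 Cl₂(g) + 2 NO(g) + 4 H₂O(l) → 6 Cl⁻(aq) + 2 NO₃⁻(aq) + 8 H⁺(aq)
Q = [Cl⁻]^6·[NO₃⁻]^2·[H⁺]^8 / (P(Cl₂)^3·P(NO)^2); log Q = -15.400.
E = E° − (0.0592/n) log Q = +0.37 − (0.0592/6)(-15.400) = +0.522 V.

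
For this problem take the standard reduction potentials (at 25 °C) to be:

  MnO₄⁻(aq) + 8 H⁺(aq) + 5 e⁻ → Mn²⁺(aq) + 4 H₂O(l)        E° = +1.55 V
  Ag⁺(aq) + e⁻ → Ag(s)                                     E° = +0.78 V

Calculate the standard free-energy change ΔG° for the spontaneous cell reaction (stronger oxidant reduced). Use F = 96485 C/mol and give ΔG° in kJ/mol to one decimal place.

-371.5 kJ/mol

MnO₄⁻/Mn²⁺ (E° = +1.55 V) is the cathode; Ag⁺/Ag (E° = +0.78 V) is the anode, so E°cell = +0.77 V.
Balancing electrons gives n = 5 (lcm of 5 and 1).
ΔG° = −nFE° = −(5)(96485)(+0.77) = -371,467 J = -371.5 kJ/mol.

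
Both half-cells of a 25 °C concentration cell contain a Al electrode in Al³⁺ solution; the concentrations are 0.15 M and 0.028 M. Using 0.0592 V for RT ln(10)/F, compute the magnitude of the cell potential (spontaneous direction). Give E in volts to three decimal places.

+0.014 V

For a concentration cell E°cell = 0. The 0.15 M side is the cathode (reduction is favoured where [Al³⁺] is higher).
With n = 3, E = −(0.0592/3) log([Al³⁺]ₐₙ/[Al³⁺]꜀ₐₜ) = −(0.0592/3) log(0.028/0.15) = −(0.0592/3)(-0.729) = +0.014 V.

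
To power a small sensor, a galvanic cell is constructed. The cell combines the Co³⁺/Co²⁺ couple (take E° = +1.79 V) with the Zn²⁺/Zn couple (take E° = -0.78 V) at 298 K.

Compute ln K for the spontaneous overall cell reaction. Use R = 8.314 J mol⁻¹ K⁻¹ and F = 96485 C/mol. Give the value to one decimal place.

200.2

Cathode: Co³⁺/Co²⁺; anode: Zn²⁺/Zn. E°cell = (+1.79) − (-0.78) = +2.57 V, with n = 2.
ΔG° = −nFE° = −RT ln K, so ln K = nFE°/(RT) = (2)(96485)(+2.57) / ((8.314)(298)) = 200.169.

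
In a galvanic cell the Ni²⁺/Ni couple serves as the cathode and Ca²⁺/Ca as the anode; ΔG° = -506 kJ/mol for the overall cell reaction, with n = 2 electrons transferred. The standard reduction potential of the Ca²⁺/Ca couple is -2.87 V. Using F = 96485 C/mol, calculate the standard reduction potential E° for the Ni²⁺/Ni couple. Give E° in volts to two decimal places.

E°cell = −ΔG°/(nF) = −(-506×10³)/((2)(96485)) = +2.622 V.
Since Ni²⁺/Ni is the cathode and Ca²⁺/Ca the anode, E°cell = E°(Ni²⁺/Ni) − E°(Ca²⁺/Ca).
So E°(Ni²⁺/Ni) = E°cell + E°(Ca²⁺/Ca) = +2.622 + (-2.87) = -0.25 V.

-0.25 V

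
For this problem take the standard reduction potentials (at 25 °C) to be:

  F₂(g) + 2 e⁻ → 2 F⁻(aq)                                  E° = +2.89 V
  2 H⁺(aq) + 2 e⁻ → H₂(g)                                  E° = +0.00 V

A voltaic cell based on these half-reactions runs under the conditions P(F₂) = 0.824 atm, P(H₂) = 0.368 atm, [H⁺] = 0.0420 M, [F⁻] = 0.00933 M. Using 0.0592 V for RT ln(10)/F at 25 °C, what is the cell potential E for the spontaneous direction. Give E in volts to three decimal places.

F₂/F⁻ is the cathode (higher E°), H⁺/H₂ the anode: E°cell = +2.89 − (+0.00) = +2.89 V, n = 2.
Overall: F₂(g) + H₂(g) → 2 F⁻(aq) + 2 H⁺(aq)
Q = [F⁻]^2·[H⁺]^2 / (P(F₂)·P(H₂)); log Q = -6.296.
E = E° − (0.0592/n) log Q = +2.89 − (0.0592/2)(-6.296) = +3.076 V.

+3.076 V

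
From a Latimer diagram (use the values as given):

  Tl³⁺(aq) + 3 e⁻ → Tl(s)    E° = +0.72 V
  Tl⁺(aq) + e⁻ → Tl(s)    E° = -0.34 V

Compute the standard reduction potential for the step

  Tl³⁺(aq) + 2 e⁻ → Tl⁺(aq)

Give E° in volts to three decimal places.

Sequential free energies add, so n₃E°₃ = n₁E°₁ + n₂E°₂.
With n₃ = 3, and the known step contributing 1×(-0.34) V, the unknown satisfies 2·E° = 3×(+0.72) − 1×(-0.34) = +2.500.
E° = +2.500 / 2 = +1.250 V.

+1.250 V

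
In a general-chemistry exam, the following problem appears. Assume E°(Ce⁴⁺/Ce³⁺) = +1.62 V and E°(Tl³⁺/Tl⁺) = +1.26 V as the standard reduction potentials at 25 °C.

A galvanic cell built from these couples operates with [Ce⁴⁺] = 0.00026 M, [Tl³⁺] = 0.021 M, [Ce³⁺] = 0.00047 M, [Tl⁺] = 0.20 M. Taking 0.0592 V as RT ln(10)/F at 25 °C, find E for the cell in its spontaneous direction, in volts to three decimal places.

Ce⁴⁺/Ce³⁺ is the cathode (higher E°), Tl³⁺/Tl⁺ the anode: E°cell = +1.62 − (+1.26) = +0.36 V, n = 2.
Overall: 2 Ce⁴⁺(aq) + Tl⁺(aq) → 2 Ce³⁺(aq) + Tl³⁺(aq)
Q = [Ce³⁺]^2·[Tl³⁺] / ([Ce⁴⁺]^2·[Tl⁺]); log Q = -0.465.
E = E° − (0.0592/n) log Q = +0.36 − (0.0592/2)(-0.465) = +0.374 V.

+0.374 V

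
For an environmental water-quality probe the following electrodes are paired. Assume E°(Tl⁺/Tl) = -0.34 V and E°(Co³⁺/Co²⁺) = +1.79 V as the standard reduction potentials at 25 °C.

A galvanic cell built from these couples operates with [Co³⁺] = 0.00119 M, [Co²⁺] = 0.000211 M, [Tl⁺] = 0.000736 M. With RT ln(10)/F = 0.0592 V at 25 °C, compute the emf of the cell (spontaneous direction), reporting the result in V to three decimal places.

+2.360 V

Co³⁺/Co²⁺ is the cathode (higher E°), Tl⁺/Tl the anode: E°cell = +1.79 − (-0.34) = +2.13 V, n = 1.
Overall: Co³⁺(aq) + Tl(s) → Co²⁺(aq) + Tl⁺(aq)
Q = [Co²⁺]·[Tl⁺] / ([Co³⁺]); log Q = -3.884.
E = E° − (0.0592/n) log Q = +2.13 − (0.0592/1)(-3.884) = +2.360 V.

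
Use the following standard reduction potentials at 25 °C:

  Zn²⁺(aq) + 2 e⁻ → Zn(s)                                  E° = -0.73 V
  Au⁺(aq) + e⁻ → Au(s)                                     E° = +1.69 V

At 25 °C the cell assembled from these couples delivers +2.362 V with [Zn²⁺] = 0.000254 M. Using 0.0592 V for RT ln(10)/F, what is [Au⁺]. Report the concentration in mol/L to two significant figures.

0.0017 M

Au⁺/Au is the cathode, Zn²⁺/Zn the anode: E°cell = +2.42 V, n = 2.
Overall reaction: 2 Au⁺(aq) + Zn(s) → 2 Au(s) + Zn²⁺(aq); Q = [Zn²⁺]^1/[Au⁺]^2.
From E = E° − (0.0592/n) log Q: log Q = (E° − E)·n/0.0592 = (+2.42 − (+2.362))·2/0.0592 = 1.9595.
So 2·log[Au⁺] = 1·log(0.000254) − log Q = -3.5952 − (1.9595) = -5.5547; log[Au⁺] = -5.5547 / 2 = -2.7774; [Au⁺] = 10^(-2.7774) ≈ 0.0017 M.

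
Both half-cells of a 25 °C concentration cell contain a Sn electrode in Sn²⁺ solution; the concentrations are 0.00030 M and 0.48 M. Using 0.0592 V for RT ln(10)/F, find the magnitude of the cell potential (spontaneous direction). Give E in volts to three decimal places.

+0.095 V

For a concentration cell E°cell = 0. The 0.48 M side is the cathode (reduction is favoured where [Sn²⁺] is higher).
With n = 2, E = −(0.0592/2) log([Sn²⁺]ₐₙ/[Sn²⁺]꜀ₐₜ) = −(0.0592/2) log(0.0003/0.48) = −(0.0592/2)(-3.204) = +0.095 V.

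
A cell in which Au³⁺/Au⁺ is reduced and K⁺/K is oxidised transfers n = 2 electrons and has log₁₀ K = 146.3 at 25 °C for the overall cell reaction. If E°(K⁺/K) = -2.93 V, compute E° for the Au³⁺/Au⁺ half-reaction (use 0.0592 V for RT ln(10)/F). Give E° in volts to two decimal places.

E°cell = (0.0592/n)·log K = (0.0592/2)(146.3) = +4.330 V.
Since Au³⁺/Au⁺ is the cathode and K⁺/K the anode, E°cell = E°(Au³⁺/Au⁺) − E°(K⁺/K).
So E°(Au³⁺/Au⁺) = E°cell + E°(K⁺/K) = +4.330 + (-2.93) = +1.40 V.

+1.40 V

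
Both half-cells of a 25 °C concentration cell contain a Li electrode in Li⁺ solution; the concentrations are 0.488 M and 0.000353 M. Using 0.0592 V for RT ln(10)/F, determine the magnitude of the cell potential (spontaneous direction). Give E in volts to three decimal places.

For a concentration cell E°cell = 0. The 0.488 M side is the cathode (reduction is favoured where [Li⁺] is higher).
With n = 1, E = −(0.0592/1) log([Li⁺]ₐₙ/[Li⁺]꜀ₐₜ) = −(0.0592/1) log(0.000353/0.488) = −(0.0592/1)(-3.141) = +0.186 V.

+0.186 V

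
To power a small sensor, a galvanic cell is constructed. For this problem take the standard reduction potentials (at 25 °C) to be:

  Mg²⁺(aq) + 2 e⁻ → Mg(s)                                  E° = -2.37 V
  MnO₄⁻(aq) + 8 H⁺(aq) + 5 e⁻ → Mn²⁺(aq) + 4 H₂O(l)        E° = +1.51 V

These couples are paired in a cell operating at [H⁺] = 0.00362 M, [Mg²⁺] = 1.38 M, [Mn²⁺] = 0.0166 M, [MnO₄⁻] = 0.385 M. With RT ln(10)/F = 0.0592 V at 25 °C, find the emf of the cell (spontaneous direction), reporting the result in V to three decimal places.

+3.661 V

MnO₄⁻/Mn²⁺ is the cathode (higher E°), Mg²⁺/Mg the anode: E°cell = +1.51 − (-2.37) = +3.88 V, n = 10.
Overall: 2 MnO₄⁻(aq) + 16 H⁺(aq) + 5 Mg(s) → 2 Mn²⁺(aq) + 8 H₂O(l) + 5 Mg²⁺(aq)
Q = [Mn²⁺]^2·[Mg²⁺]^5 / ([MnO₄⁻]^2·[H⁺]^16); log Q = 37.029.
E = E° − (0.0592/n) log Q = +3.88 − (0.0592/10)(37.029) = +3.661 V.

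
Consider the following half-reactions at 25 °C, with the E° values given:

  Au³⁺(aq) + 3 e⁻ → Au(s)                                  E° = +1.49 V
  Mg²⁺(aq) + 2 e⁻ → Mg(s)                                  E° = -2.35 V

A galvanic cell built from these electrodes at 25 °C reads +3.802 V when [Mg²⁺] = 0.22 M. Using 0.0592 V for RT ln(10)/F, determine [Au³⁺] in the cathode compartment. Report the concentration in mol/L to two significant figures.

Au³⁺/Au is the cathode, Mg²⁺/Mg the anode: E°cell = +3.84 V, n = 6.
Overall reaction: 2 Au³⁺(aq) + 3 Mg(s) → 2 Au(s) + 3 Mg²⁺(aq); Q = [Mg²⁺]^3/[Au³⁺]^2.
From E = E° − (0.0592/n) log Q: log Q = (E° − E)·n/0.0592 = (+3.84 − (+3.802))·6/0.0592 = 3.8514.
So 2·log[Au³⁺] = 3·log(0.22) − log Q = -1.9727 − (3.8514) = -5.8241; log[Au³⁺] = -5.8241 / 2 = -2.9120; [Au³⁺] = 10^(-2.9120) ≈ 0.0012 M.

0.0012 M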